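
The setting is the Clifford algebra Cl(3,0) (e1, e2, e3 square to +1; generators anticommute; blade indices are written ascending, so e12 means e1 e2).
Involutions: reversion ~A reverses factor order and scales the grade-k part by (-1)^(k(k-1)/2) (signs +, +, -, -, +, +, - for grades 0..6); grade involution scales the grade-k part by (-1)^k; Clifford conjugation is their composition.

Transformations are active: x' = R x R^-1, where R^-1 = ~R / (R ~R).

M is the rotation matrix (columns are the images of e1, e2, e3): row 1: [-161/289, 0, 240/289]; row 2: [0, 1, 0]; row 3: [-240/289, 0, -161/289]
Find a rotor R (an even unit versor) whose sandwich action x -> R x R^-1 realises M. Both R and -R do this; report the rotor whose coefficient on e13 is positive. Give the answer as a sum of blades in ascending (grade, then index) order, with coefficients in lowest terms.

Method: write R = a + b12*e12 + b13*e13 + b23*e23 with a^2 + b12^2 + b13^2 + b23^2 = 1 (so R^-1 = ~R). Expanding the columns R e_j ~R gives tr M = 4a^2 - 1 and, from the antisymmetric part, M21 - M12 = -4a*b12, M13 - M31 = 4a*b13, M32 - M23 = -4a*b23.
Here tr M = -33/289, so a^2 = (1 + tr M)/4 = 64/289 and a = ±8/17. Taking a = 8/17: M21 - M12 = 0, M13 - M31 = 480/289, M32 - M23 = 0, giving b12 = 0, b13 = 15/17, b23 = 0, i.e. R = 8/17 + 15/17*e13.
Its e13 coefficient is already positive.
Answer: 8/17 + 15/17*e13. Sheet selection: the two-to-one cover makes ±R indistinguishable at the matrix level (trace -33/289), so uniqueness comes from the required sign on e13.


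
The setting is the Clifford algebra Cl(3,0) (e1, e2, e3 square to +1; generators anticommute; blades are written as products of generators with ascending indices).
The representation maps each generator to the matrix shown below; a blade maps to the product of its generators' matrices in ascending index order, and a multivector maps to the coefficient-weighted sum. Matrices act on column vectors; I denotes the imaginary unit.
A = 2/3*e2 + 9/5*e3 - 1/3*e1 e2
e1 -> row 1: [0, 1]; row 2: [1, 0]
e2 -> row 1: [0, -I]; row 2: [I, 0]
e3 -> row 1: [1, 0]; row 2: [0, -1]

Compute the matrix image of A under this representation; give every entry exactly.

Bivector images (products of the table entries): rho(e1 e2) = rho(e1)rho(e2) = row 1: [I, 0]; row 2: [0, -I].
M = (2/3)*rho(e2) + (9/5)*rho(e3) + (-1/3)*rho(e1 e2), summed entrywise:
Answer: row 1: [9/5 - I/3, -2*I/3]; row 2: [2*I/3, -9/5 + I/3]


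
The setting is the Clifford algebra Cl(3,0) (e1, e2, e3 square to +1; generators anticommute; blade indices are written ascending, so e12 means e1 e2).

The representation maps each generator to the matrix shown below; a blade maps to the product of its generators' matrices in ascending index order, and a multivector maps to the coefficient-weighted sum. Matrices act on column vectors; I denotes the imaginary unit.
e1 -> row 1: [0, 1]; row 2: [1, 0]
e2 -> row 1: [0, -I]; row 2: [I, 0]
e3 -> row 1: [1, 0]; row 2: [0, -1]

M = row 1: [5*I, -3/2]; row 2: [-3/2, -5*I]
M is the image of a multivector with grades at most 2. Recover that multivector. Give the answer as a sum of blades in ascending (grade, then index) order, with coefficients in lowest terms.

Method: 1, rho(e1), rho(e2), rho(e3) form a trace-orthogonal basis of the 2x2 complex matrices (tr(X Y) = 2 if X = Y, else 0), so M = m0*1 + m1*rho(e1) + m2*rho(e2) + m3*rho(e3) with m0 = tr(M)/2 = 0, m1 = tr(M rho(e1))/2 = -3/2, m2 = tr(M rho(e2))/2 = 0, m3 = tr(M rho(e3))/2 = 5*I.
Multiplying table entries, the bivector images are rho(e12) = I*rho(e3), rho(e13) = -I*rho(e2), rho(e23) = I*rho(e1); with real blade coefficients the real parts of m0..m3 are the coefficients of 1, e1, e2, e3 and the imaginary parts give the bivectors (e23: Im m1, e13: -Im m2, e12: Im m3).
Answer: -3/2*e1 + 5*e12


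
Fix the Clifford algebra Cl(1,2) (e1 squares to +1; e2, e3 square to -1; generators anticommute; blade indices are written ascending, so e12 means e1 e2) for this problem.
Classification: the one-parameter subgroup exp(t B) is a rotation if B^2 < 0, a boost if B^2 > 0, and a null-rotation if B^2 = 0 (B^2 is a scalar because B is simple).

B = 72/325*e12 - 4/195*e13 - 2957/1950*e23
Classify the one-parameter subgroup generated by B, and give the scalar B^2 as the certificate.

B^2 term by term: the squares give (72/325)^2*(e12)^2 + (-4/195)^2*(e13)^2 + (-2957/1950)^2*(e23)^2 = 5184/105625*(+1) + 16/38025*(+1) + 8743849/3802500*(-1) = -9/4 (each basis 2-blade squares to minus the product of its generators' squares); cross terms between blades sharing an index anticommute and cancel. So B^2 = -9/4.
Answer: rotation, certificate B^2 = -9/4. Because -9/4 is invariant under every versor sandwich, the classification follows from its sign alone.


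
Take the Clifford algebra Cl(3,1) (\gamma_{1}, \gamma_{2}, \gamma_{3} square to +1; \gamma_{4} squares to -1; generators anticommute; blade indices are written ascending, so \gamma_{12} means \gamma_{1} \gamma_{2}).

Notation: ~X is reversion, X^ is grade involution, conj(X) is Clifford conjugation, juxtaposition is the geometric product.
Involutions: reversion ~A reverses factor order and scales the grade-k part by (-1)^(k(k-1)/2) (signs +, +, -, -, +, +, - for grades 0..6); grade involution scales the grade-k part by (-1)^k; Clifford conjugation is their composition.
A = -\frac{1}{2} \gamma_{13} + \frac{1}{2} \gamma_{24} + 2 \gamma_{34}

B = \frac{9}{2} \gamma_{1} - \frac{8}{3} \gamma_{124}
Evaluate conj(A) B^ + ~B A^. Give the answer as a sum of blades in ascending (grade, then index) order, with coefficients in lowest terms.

first term: -\frac{4}{3} \gamma_{1} + \frac{9}{4} \gamma_{3} + \frac{16}{3} \gamma_{123} + \frac{9}{4} \gamma_{124} + 9 \gamma_{134} + \frac{4}{3} \gamma_{234}
second term: \frac{4}{3} \gamma_{1} - \frac{9}{4} \gamma_{3} + \frac{16}{3} \gamma_{123} + \frac{9}{4} \gamma_{124} + 9 \gamma_{134} + \frac{4}{3} \gamma_{234}
Answer: \frac{32}{3} \gamma_{123} + \frac{9}{2} \gamma_{124} + 18 \gamma_{134} + \frac{8}{3} \gamma_{234}


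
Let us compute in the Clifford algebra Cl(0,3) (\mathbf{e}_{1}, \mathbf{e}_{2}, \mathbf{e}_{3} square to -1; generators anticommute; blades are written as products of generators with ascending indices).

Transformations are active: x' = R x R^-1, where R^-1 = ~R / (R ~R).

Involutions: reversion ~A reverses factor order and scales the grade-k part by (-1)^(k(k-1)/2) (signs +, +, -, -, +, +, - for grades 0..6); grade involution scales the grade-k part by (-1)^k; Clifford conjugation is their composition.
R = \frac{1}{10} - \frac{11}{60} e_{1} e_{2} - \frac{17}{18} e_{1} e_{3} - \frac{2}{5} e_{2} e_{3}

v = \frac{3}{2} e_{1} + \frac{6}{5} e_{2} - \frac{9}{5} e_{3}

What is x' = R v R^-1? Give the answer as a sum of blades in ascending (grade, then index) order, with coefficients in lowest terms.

~R = \frac{1}{10} + \frac{11}{60} e_{1} e_{2} + \frac{17}{18} e_{1} e_{3} + \frac{2}{5} e_{2} e_{3}, and R ~R = \frac{35497}{32400}, so R^-1 = ~R / (\frac{35497}{32400}).
R v = -\frac{133}{100} e_{1} - \frac{7}{8} e_{2} - \frac{623}{300} e_{3} + \frac{259}{300} e_{1} e_{2} e_{3}
Answer: -\frac{24069}{10142} e_{1} + \frac{3264}{25355} e_{2} + \frac{28701}{25355} e_{3}


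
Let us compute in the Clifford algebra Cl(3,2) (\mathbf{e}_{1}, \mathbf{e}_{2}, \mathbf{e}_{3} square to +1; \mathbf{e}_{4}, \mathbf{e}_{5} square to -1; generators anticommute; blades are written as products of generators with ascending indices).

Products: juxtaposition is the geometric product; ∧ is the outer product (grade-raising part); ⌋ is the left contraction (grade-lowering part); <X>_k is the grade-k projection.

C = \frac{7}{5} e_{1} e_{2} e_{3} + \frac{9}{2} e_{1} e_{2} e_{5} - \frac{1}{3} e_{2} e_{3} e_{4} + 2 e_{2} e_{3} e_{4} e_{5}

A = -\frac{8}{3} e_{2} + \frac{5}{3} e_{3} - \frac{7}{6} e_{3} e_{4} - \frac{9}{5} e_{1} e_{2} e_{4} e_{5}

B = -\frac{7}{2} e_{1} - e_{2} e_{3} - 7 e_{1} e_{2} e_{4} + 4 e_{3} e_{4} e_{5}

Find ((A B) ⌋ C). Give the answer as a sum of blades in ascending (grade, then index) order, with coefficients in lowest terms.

step 1: \frac{5}{3} e_{2} + \frac{8}{3} e_{3} - \frac{259}{15} e_{5} - \frac{28}{3} e_{1} e_{2} + \frac{35}{6} e_{1} e_{3} - \frac{56}{3} e_{1} e_{4} - \frac{7}{6} e_{2} e_{4} + \frac{20}{3} e_{4} e_{5} - \frac{29}{30} e_{1} e_{2} e_{3} + \frac{49}{12} e_{1} e_{3} e_{4} - \frac{63}{10} e_{2} e_{4} e_{5} - \frac{35}{3} e_{1} e_{2} e_{3} e_{4} + \frac{9}{5} e_{1} e_{3} e_{4} e_{5} - \frac{32}{3} e_{2} e_{3} e_{4} e_{5}
step 2: -\frac{999}{50} + \frac{49}{6} e_{2} + \frac{455}{18} e_{3} + 42 e_{5} + \frac{2443}{30} e_{1} e_{2} - \frac{7}{3} e_{1} e_{3} - \frac{15}{2} e_{1} e_{5} - \frac{40}{3} e_{2} e_{3} + \frac{8}{9} e_{2} e_{4} - \frac{5}{9} e_{3} e_{4} + \frac{7}{3} e_{3} e_{5} - \frac{518}{15} e_{2} e_{3} e_{4} - \frac{16}{3} e_{2} e_{4} e_{5} + \frac{10}{3} e_{3} e_{4} e_{5}
Answer: -\frac{999}{50} + \frac{49}{6} e_{2} + \frac{455}{18} e_{3} + 42 e_{5} + \frac{2443}{30} e_{1} e_{2} - \frac{7}{3} e_{1} e_{3} - \frac{15}{2} e_{1} e_{5} - \frac{40}{3} e_{2} e_{3} + \frac{8}{9} e_{2} e_{4} - \frac{5}{9} e_{3} e_{4} + \frac{7}{3} e_{3} e_{5} - \frac{518}{15} e_{2} e_{3} e_{4} - \frac{16}{3} e_{2} e_{4} e_{5} + \frac{10}{3} e_{3} e_{4} e_{5}


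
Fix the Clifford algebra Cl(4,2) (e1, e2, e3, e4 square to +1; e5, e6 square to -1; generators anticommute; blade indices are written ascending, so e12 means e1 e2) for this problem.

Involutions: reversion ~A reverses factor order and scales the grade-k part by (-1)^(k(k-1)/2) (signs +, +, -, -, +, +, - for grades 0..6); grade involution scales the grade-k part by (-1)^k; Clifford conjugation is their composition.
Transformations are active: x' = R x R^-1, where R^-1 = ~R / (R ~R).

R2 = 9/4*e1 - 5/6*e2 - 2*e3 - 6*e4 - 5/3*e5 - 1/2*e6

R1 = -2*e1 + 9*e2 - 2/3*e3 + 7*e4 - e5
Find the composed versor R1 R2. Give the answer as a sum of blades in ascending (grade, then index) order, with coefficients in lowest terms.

Distribute over the terms of R1 (each basis-blade product reordered to ascending indices, repeated generators contracted through their squares):
(-2*e1) R2 = -9/2 + 5/3*e12 + 4*e13 + 12*e14 + 10/3*e15 + e16
(9*e2) R2 = -15/2 - 81/4*e12 - 18*e23 - 54*e24 - 15*e25 - 9/2*e26
(-2/3*e3) R2 = 4/3 + 3/2*e13 - 5/9*e23 + 4*e34 + 10/9*e35 + 1/3*e36
(7*e4) R2 = -42 - 63/4*e14 + 35/6*e24 + 14*e34 - 35/3*e45 - 7/2*e46
(-e5) R2 = -5/3 + 9/4*e15 - 5/6*e25 - 2*e35 - 6*e45 + 1/2*e56
Summing the partial products and collecting blades:
Answer: -163/3 - 223/12*e12 + 11/2*e13 - 15/4*e14 + 67/12*e15 + e16 - 167/9*e23 - 289/6*e24 - 95/6*e25 - 9/2*e26 + 18*e34 - 8/9*e35 + 1/3*e36 - 53/3*e45 - 7/2*e46 + 1/2*e56


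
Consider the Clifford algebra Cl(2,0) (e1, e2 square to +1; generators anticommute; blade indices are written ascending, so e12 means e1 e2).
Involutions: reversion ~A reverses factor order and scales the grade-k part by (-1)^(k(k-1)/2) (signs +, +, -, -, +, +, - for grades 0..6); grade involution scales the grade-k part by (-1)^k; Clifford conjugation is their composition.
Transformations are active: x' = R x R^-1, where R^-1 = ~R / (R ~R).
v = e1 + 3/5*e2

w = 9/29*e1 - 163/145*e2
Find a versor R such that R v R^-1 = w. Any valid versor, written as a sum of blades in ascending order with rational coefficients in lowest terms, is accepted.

Reasoning: v^2 = w^2 = 34/25 since conjugation preserves the quadratic form; R = v + w = 38/29*e1 - 76/145*e2 is then valid when invertible, keeping its own part and reversing (v - w)/2.
Answer: 38/29*e1 - 76/145*e2


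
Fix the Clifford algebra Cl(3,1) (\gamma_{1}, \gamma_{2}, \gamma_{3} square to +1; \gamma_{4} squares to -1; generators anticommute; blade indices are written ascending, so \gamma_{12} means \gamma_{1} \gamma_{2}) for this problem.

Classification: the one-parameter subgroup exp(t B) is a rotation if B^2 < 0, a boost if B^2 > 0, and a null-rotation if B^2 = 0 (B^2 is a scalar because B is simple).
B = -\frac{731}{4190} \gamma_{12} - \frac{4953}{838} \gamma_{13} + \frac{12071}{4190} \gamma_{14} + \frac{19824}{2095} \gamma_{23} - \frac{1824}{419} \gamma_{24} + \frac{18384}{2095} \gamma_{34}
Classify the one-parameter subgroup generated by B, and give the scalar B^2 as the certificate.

B^2 term by term: the squares give (-\frac{731}{4190})^2*(\gamma_{12})^2 + (-\frac{4953}{838})^2*(\gamma_{13})^2 + (\frac{12071}{4190})^2*(\gamma_{14})^2 + (\frac{19824}{2095})^2*(\gamma_{23})^2 + (-\frac{1824}{419})^2*(\gamma_{24})^2 + (\frac{18384}{2095})^2*(\gamma_{34})^2 = \frac{534361}{17556100}*(-1) + \frac{24532209}{702244}*(-1) + \frac{145709041}{17556100}*(+1) + \frac{392990976}{4389025}*(-1) + \frac{3326976}{175561}*(+1) + \frac{337971456}{4389025}*(+1) = -\frac{81}{4} (each basis 2-blade squares to minus the product of its generators' squares); cross terms between blades sharing an index anticommute and cancel; the commuting (index-disjoint) pairs give grade-4 terms 2*c*c'*(blade product), which cancel blade by blade — \gamma_{1234}: -\frac{13438704}{4389025} - \frac{9034272}{175561} + \frac{239295504}{4389025} = 0 — confirming B is simple. So B^2 = -\frac{81}{4}.
Answer: rotation, certificate B^2 = -\frac{81}{4}. Note: conjugating B changes its blade decomposition but never the scalar B^2 = -\frac{81}{4}, whose sign settles the classification.


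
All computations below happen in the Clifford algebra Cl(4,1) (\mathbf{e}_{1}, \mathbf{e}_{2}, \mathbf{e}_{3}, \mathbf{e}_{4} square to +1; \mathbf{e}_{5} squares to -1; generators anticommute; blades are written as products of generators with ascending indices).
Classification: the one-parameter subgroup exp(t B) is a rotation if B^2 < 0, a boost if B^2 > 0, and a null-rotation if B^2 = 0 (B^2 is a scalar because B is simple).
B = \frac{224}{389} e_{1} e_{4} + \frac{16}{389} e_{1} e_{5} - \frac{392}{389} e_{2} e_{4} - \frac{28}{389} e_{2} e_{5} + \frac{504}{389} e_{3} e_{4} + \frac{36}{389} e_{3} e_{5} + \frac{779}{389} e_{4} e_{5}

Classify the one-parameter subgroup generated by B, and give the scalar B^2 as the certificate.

B^2 term by term: the squares give (\frac{224}{389})^2*(e_{1} e_{4})^2 + (\frac{16}{389})^2*(e_{1} e_{5})^2 + (-\frac{392}{389})^2*(e_{2} e_{4})^2 + (-\frac{28}{389})^2*(e_{2} e_{5})^2 + (\frac{504}{389})^2*(e_{3} e_{4})^2 + (\frac{36}{389})^2*(e_{3} e_{5})^2 + (\frac{779}{389})^2*(e_{4} e_{5})^2 = \frac{50176}{151321}*(-1) + \frac{256}{151321}*(+1) + \frac{153664}{151321}*(-1) + \frac{784}{151321}*(+1) + \frac{254016}{151321}*(-1) + \frac{1296}{151321}*(+1) + \frac{606841}{151321}*(+1) = 1 (each basis 2-blade squares to minus the product of its generators' squares); cross terms between blades sharing an index anticommute and cancel; the commuting (index-disjoint) pairs give grade-4 terms 2*c*c'*(blade product), which cancel blade by blade — e_{1} e_{2} e_{4} e_{5}: \frac{12544}{151321} - \frac{12544}{151321} = 0; e_{1} e_{3} e_{4} e_{5}: -\frac{16128}{151321} + \frac{16128}{151321} = 0; e_{2} e_{3} e_{4} e_{5}: \frac{28224}{151321} - \frac{28224}{151321} = 0 — confirming B is simple. So B^2 = 1.
Answer: boost, certificate B^2 = 1. The scalar 1 is the complete invariant here: its sign names the subgroup type.


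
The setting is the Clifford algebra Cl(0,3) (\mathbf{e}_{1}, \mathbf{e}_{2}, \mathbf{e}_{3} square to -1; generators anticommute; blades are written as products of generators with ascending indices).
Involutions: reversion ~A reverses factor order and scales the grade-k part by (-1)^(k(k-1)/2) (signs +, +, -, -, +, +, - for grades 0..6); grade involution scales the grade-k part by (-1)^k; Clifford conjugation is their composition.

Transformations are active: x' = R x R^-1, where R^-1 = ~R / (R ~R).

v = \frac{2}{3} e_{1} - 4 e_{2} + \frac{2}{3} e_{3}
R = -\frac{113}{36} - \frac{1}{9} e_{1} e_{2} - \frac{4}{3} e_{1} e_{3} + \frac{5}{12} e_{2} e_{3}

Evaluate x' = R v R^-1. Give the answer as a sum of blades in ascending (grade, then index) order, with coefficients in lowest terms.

~R = -\frac{113}{36} + \frac{1}{9} e_{1} e_{2} + \frac{4}{3} e_{1} e_{3} - \frac{5}{12} e_{2} e_{3}, and R ~R = \frac{7657}{648}, so R^-1 = ~R / (\frac{7657}{648}).
R v = -\frac{89}{54} e_{1} + \frac{659}{54} e_{2} - \frac{251}{54} e_{3} - \frac{277}{54} e_{1} e_{2} e_{3}
Answer: -\frac{90}{589} e_{1} - \frac{6434}{1767} e_{2} + \frac{3356}{1767} e_{3}


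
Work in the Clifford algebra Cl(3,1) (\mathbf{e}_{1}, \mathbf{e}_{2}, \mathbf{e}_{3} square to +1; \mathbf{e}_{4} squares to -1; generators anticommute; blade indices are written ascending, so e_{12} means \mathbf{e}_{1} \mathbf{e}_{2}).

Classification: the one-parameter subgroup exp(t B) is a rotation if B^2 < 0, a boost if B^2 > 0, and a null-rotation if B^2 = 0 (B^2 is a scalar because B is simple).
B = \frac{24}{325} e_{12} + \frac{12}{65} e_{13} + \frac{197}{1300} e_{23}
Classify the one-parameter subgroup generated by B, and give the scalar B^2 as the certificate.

B^2 term by term: the squares give (\frac{24}{325})^2*(e_{12})^2 + (\frac{12}{65})^2*(e_{13})^2 + (\frac{197}{1300})^2*(e_{23})^2 = \frac{576}{105625}*(-1) + \frac{144}{4225}*(-1) + \frac{38809}{1690000}*(-1) = -\frac{1}{16} (each basis 2-blade squares to minus the product of its generators' squares); cross terms between blades sharing an index anticommute and cancel. So B^2 = -\frac{1}{16}.
Answer: rotation, certificate B^2 = -\frac{1}{16}. The scalar -\frac{1}{16} is the complete invariant here: its sign names the subgroup type.


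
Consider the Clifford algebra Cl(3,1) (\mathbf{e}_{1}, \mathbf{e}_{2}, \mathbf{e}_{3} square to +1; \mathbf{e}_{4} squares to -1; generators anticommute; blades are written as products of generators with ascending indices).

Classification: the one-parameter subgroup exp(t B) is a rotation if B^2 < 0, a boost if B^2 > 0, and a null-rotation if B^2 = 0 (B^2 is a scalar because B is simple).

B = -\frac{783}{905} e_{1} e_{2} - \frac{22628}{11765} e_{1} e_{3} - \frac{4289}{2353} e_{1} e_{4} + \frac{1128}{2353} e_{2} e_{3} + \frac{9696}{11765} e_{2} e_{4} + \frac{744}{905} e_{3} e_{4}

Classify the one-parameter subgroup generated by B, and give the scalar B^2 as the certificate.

B^2 term by term: the squares give (-\frac{783}{905})^2*(e_{1} e_{2})^2 + (-\frac{22628}{11765})^2*(e_{1} e_{3})^2 + (-\frac{4289}{2353})^2*(e_{1} e_{4})^2 + (\frac{1128}{2353})^2*(e_{2} e_{3})^2 + (\frac{9696}{11765})^2*(e_{2} e_{4})^2 + (\frac{744}{905})^2*(e_{3} e_{4})^2 = \frac{613089}{819025}*(-1) + \frac{512026384}{138415225}*(-1) + \frac{18395521}{5536609}*(+1) + \frac{1272384}{5536609}*(-1) + \frac{94012416}{138415225}*(+1) + \frac{553536}{819025}*(+1) = 0 (each basis 2-blade squares to minus the product of its generators' squares); cross terms between blades sharing an index anticommute and cancel; the commuting (index-disjoint) pairs give grade-4 terms 2*c*c'*(blade product), which cancel blade by blade — e_{1} e_{2} e_{3} e_{4}: -\frac{1165104}{819025} + \frac{438802176}{138415225} - \frac{9675984}{5536609} = 0 — confirming B is simple. So B^2 = 0.
Answer: null-rotation, certificate B^2 = 0. Key observation: B^2 = 0 is a conjugation invariant, so its sign decides the class regardless of the surface form of B.


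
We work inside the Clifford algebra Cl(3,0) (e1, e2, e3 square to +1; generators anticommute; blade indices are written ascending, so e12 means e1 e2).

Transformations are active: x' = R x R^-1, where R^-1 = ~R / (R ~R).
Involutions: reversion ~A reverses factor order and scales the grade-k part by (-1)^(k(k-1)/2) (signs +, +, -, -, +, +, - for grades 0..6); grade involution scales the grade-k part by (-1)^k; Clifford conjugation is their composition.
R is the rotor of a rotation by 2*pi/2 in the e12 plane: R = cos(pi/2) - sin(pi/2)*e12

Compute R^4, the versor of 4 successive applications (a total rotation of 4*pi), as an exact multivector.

Half-angle bookkeeping: 4 applications in e12 add up to rotor phase 4*pi/2 = 2*pi, so R^4 = cos(2*pi) - sin(2*pi)*e12.
cos(2*pi) = 1 and sin(2*pi) = 0, so R^4 = 1. The total rotation 4*pi is 2 full turns, so every vector returns to itself, yet the rotor is +1, back on the identity sheet (an even number of 2*pi turns).
Answer: 1


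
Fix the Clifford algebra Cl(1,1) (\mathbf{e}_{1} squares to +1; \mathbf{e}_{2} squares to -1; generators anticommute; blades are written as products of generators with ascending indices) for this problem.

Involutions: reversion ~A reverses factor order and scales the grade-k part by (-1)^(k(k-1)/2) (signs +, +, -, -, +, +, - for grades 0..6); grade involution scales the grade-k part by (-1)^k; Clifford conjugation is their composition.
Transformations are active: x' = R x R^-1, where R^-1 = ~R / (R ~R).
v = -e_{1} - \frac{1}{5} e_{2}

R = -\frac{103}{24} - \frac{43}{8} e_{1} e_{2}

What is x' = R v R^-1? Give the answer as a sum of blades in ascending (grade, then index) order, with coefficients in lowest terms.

~R = -\frac{103}{24} + \frac{43}{8} e_{1} e_{2}, and R ~R = -\frac{377}{36}, so R^-1 = ~R / (-\frac{377}{36}).
R v = \frac{193}{60} e_{1} - \frac{271}{60} e_{2}
Answer: \frac{27419}{7540} e_{1} - \frac{5281}{1508} e_{2}


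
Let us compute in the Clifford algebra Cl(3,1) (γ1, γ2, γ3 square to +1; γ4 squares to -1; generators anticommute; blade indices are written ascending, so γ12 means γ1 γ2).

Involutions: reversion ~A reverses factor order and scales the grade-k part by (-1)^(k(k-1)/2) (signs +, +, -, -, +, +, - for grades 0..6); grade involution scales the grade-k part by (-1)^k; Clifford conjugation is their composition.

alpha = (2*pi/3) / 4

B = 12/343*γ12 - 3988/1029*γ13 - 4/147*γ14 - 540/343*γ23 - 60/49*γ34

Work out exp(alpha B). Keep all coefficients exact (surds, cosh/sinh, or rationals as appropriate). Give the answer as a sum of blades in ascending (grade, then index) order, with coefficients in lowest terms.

B^2 term by term: the squares give (12/343)^2*(γ12)^2 + (-3988/1029)^2*(γ13)^2 + (-4/147)^2*(γ14)^2 + (-540/343)^2*(γ23)^2 + (-60/49)^2*(γ34)^2 = 144/117649*(-1) + 15904144/1058841*(-1) + 16/21609*(+1) + 291600/117649*(-1) + 3600/2401*(+1) = -16 (each basis 2-blade squares to minus the product of its generators' squares); cross terms between blades sharing an index anticommute and cancel; the commuting (index-disjoint) pairs give grade-4 terms 2*c*c'*(blade product), which cancel blade by blade — γ1234: -1440/16807 + 1440/16807 = 0 — confirming B is simple. So B^2 = -16.
B^2 = -16 — a negative square means the series sums to a rotation: l = 4, alpha*l = 2*pi/3, so exp(alpha B) = cos(2*pi/3) + (sin(2*pi/3)/4)*B = -1/2 + (sqrt(3)/8)*B.
Answer: -1/2 + 3*sqrt(3)/686*γ12 - 997*sqrt(3)/2058*γ13 - sqrt(3)/294*γ14 - 135*sqrt(3)/686*γ23 - 15*sqrt(3)/98*γ34


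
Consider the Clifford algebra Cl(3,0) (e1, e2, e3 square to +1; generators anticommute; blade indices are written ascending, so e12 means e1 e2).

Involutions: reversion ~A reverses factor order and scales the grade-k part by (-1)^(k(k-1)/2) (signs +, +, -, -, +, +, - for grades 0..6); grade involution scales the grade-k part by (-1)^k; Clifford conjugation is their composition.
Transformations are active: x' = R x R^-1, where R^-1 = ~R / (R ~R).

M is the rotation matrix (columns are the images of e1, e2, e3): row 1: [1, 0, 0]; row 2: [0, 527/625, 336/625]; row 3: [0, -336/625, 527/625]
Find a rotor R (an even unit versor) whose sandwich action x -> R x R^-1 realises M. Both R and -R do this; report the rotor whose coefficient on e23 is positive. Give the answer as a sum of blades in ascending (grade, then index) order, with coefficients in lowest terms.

Method: write R = a + b12*e12 + b13*e13 + b23*e23 with a^2 + b12^2 + b13^2 + b23^2 = 1 (so R^-1 = ~R). Expanding the columns R e_j ~R gives tr M = 4a^2 - 1 and, from the antisymmetric part, M21 - M12 = -4a*b12, M13 - M31 = 4a*b13, M32 - M23 = -4a*b23.
Here tr M = 1679/625, so a^2 = (1 + tr M)/4 = 576/625 and a = ±24/25. Taking a = 24/25: M21 - M12 = 0, M13 - M31 = 0, M32 - M23 = -672/625, giving b12 = 0, b13 = 0, b23 = 7/25, i.e. R = 24/25 + 7/25*e23.
Its e23 coefficient is already positive.
Answer: 24/25 + 7/25*e23. Sheet selection: the two-to-one cover makes ±R indistinguishable at the matrix level (trace 1679/625), so uniqueness comes from the required sign on e23.


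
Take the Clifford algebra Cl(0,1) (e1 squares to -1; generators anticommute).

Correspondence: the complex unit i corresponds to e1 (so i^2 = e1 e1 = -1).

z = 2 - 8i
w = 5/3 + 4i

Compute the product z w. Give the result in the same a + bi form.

In blades: z = 2 - 8*e1, w = 5/3 + 4*e1.
Distribute z over w term by term (generator squares from the signature, products reordered to ascending indices): (2)*w = 10/3 + 8*e1; (-8*e1)*w = 32 - 40/3*e1.
Sum: 106/3 - 16/3*e1; translating back through the correspondence:
Answer: 106/3 - 16/3*i


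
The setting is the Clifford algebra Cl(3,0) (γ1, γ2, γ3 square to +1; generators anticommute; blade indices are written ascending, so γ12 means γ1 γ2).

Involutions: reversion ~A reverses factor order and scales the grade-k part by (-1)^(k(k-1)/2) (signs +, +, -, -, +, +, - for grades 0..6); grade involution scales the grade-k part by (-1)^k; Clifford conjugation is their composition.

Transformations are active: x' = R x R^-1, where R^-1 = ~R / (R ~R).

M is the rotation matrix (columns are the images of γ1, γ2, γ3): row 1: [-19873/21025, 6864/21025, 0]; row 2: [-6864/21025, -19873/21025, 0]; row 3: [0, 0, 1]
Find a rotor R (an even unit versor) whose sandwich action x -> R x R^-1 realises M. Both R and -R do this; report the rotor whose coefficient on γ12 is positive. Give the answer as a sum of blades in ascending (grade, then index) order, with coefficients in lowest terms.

Method: write R = a + b12*γ12 + b13*γ13 + b23*γ23 with a^2 + b12^2 + b13^2 + b23^2 = 1 (so R^-1 = ~R). Expanding the columns R e_j ~R gives tr M = 4a^2 - 1 and, from the antisymmetric part, M21 - M12 = -4a*b12, M13 - M31 = 4a*b13, M32 - M23 = -4a*b23.
Here tr M = -18721/21025, so a^2 = (1 + tr M)/4 = 576/21025 and a = ±24/145. Taking a = 24/145: M21 - M12 = -13728/21025, M13 - M31 = 0, M32 - M23 = 0, giving b12 = 143/145, b13 = 0, b23 = 0, i.e. R = 24/145 + 143/145*γ12.
Its γ12 coefficient is already positive.
Answer: 24/145 + 143/145*γ12. Uniqueness: Spin(3) -> SO(3) maps R and -R to the same rotation of trace -18721/21025; fixing the sign of the γ12 coefficient removes the ambiguity.


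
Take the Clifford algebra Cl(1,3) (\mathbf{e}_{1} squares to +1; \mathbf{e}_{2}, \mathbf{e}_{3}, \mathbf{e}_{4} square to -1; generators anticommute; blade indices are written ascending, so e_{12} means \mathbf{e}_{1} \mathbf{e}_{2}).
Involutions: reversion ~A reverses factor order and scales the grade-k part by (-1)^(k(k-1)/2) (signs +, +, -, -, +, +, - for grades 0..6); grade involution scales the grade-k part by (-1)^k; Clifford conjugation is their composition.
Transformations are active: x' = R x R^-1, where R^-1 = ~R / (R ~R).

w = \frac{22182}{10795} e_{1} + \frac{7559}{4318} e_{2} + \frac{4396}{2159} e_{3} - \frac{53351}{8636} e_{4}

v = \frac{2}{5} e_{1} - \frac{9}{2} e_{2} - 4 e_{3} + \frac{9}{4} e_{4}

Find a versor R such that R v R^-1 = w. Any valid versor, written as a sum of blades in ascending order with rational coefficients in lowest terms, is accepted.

A norm check does it: q(v) = q(w) = -\frac{16461}{400}, hence R = v + w = \frac{5300}{2159} e_{1} - \frac{5936}{2159} e_{2} - \frac{4240}{2159} e_{3} - \frac{8480}{2159} e_{4} realises the map — parallel part kept, (v - w)/2 negated, v carried to w.
Answer: \frac{5300}{2159} e_{1} - \frac{5936}{2159} e_{2} - \frac{4240}{2159} e_{3} - \frac{8480}{2159} e_{4}


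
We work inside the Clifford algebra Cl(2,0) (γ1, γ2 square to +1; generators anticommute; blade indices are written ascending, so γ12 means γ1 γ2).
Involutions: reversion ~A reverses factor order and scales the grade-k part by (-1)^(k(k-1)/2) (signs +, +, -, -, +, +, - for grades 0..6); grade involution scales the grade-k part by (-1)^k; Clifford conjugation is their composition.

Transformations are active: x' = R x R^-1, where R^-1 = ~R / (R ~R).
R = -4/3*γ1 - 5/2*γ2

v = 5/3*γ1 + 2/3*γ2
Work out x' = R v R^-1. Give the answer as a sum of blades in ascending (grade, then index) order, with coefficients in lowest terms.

~R = -4/3*γ1 - 5/2*γ2, and R ~R = 289/36, so R^-1 = ~R / (289/36).
R v = -35/9 + 59/18*γ12
Answer: -325/867*γ1 + 1522/867*γ2


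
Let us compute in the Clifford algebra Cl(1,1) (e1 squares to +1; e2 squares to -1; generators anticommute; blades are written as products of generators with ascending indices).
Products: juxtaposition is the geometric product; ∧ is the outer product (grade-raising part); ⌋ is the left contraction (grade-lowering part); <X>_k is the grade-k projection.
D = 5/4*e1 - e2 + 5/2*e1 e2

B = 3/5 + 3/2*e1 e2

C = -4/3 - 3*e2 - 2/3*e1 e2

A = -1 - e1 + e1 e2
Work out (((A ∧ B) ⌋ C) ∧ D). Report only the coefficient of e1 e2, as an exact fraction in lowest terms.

step 1: -3/5 - 3/5*e1 - 9/10*e1 e2
step 2: 7/5 + 11/5*e2 + 2/5*e1 e2
step 3: 7/4*e1 - 7/5*e2 + 3/4*e1 e2
Answer: 3/4


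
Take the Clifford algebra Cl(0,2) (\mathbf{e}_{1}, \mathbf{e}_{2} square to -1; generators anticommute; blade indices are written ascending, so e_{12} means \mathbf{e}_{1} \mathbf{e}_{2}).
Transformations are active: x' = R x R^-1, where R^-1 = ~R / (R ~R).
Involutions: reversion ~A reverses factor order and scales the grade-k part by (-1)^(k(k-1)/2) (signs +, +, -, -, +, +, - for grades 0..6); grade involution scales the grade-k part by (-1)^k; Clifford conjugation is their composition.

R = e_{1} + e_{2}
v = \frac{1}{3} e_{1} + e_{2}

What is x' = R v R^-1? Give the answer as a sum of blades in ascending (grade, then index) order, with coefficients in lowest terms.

~R = e_{1} + e_{2}, and R ~R = -2, so R^-1 = ~R / (-2).
R v = -\frac{4}{3} + \frac{2}{3} e_{12}
Answer: e_{1} + \frac{1}{3} e_{2}


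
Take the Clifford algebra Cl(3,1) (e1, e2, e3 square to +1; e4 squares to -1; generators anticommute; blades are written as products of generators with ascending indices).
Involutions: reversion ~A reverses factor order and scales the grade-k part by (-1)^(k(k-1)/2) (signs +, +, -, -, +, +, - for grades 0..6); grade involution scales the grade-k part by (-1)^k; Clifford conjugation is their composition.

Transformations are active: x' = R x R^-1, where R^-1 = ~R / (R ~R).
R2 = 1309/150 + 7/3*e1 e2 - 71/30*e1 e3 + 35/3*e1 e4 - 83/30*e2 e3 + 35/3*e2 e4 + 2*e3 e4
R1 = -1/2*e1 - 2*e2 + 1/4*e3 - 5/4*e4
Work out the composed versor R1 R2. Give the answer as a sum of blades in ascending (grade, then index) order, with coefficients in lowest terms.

Distribute over the terms of R1 (each basis-blade product reordered to ascending indices, repeated generators contracted through their squares):
(-1/2*e1) R2 = -1309/300*e1 - 7/6*e2 + 71/60*e3 - 35/6*e4 + 83/60*e1 e2 e3 - 35/6*e1 e2 e4 - e1 e3 e4
(-2*e2) R2 = 14/3*e1 - 1309/75*e2 + 83/15*e3 - 70/3*e4 - 71/15*e1 e2 e3 + 70/3*e1 e2 e4 - 4*e2 e3 e4
(1/4*e3) R2 = 71/120*e1 + 83/120*e2 + 1309/600*e3 + 1/2*e4 + 7/12*e1 e2 e3 - 35/12*e1 e3 e4 - 35/12*e2 e3 e4
(-5/4*e4) R2 = -175/12*e1 - 175/12*e2 - 5/2*e3 - 1309/120*e4 - 35/12*e1 e2 e4 + 71/24*e1 e3 e4 + 83/24*e2 e3 e4
Summing the partial products and collecting blades:
Answer: -8213/600*e1 - 19507/600*e2 + 3839/600*e3 - 1583/40*e4 - 83/30*e1 e2 e3 + 175/12*e1 e2 e4 - 23/24*e1 e3 e4 - 83/24*e2 e3 e4


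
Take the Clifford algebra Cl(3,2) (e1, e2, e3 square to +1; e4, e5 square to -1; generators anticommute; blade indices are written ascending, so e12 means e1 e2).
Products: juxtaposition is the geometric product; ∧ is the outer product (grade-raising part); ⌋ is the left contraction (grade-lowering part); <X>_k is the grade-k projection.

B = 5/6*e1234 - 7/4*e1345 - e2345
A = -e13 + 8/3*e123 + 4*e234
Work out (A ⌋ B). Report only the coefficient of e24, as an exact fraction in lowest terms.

step 1: -10/3*e1 - 20/9*e4 - 4*e5 - 5/6*e24 - 7/4*e45
Answer: -5/6


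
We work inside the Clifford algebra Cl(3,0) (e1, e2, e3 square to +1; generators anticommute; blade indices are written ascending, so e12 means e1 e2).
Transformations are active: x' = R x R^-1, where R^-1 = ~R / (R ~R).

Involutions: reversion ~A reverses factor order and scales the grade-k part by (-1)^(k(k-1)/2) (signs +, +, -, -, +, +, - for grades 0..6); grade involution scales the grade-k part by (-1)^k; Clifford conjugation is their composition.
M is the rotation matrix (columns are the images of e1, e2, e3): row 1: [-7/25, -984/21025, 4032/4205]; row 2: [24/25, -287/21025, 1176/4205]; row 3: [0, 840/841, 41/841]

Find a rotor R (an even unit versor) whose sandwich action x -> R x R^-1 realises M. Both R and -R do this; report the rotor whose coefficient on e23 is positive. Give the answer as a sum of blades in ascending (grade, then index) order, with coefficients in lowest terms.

Method: write R = a + b12*e12 + b13*e13 + b23*e23 with a^2 + b12^2 + b13^2 + b23^2 = 1 (so R^-1 = ~R). Expanding the columns R e_j ~R gives tr M = 4a^2 - 1 and, from the antisymmetric part, M21 - M12 = -4a*b12, M13 - M31 = 4a*b13, M32 - M23 = -4a*b23.
Here tr M = -5149/21025, so a^2 = (1 + tr M)/4 = 3969/21025 and a = ±63/145. Taking a = 63/145: M21 - M12 = 21168/21025, M13 - M31 = 4032/4205, M32 - M23 = 3024/4205, giving b12 = -84/145, b13 = 16/29, b23 = -12/29, i.e. R = 63/145 - 84/145*e12 + 16/29*e13 - 12/29*e23.
Its e23 coefficient is negative, so report the other preimage -R.
Answer: -63/145 + 84/145*e12 - 16/29*e13 + 12/29*e23. Why the constraint matters: R and -R act identically through the sandwich — M has trace -5149/21025 either way — so only the sign condition on e23 picks one of the two preimages.


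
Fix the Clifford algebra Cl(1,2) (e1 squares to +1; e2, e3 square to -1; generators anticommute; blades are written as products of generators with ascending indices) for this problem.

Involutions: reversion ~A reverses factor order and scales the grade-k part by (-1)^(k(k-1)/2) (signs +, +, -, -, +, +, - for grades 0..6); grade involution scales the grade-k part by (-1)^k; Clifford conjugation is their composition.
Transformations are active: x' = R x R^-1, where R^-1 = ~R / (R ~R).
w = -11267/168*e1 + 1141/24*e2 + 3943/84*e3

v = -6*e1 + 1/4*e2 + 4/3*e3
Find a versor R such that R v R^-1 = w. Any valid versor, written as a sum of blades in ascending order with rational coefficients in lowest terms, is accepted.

Reasoning: v^2 = w^2 = 4919/144 since conjugation preserves the quadratic form; R = v + w = -12275/168*e1 + 1147/24*e2 + 4055/84*e3 is then valid when invertible, keeping its own part and reversing (v - w)/2.
Answer: -12275/168*e1 + 1147/24*e2 + 4055/84*e3


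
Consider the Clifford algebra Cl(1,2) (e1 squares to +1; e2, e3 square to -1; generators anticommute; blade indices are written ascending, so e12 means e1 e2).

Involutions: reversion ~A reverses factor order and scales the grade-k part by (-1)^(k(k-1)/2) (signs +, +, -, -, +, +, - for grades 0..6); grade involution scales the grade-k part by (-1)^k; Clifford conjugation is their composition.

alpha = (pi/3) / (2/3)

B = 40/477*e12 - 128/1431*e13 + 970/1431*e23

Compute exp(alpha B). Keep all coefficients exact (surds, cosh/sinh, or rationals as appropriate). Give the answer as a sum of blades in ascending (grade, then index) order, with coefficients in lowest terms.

B^2 term by term: the squares give (40/477)^2*(e12)^2 + (-128/1431)^2*(e13)^2 + (970/1431)^2*(e23)^2 = 1600/227529*(+1) + 16384/2047761*(+1) + 940900/2047761*(-1) = -4/9 (each basis 2-blade squares to minus the product of its generators' squares); cross terms between blades sharing an index anticommute and cancel. So B^2 = -4/9.
B^2 = -4/9 — a negative square means the series sums to a rotation: l = 2/3, alpha*l = pi/3, so exp(alpha B) = cos(pi/3) + (sin(pi/3)/(2/3))*B = 1/2 + (3*sqrt(3)/4)*B.
Answer: 1/2 + 10*sqrt(3)/159*e12 - 32*sqrt(3)/477*e13 + 485*sqrt(3)/954*e23


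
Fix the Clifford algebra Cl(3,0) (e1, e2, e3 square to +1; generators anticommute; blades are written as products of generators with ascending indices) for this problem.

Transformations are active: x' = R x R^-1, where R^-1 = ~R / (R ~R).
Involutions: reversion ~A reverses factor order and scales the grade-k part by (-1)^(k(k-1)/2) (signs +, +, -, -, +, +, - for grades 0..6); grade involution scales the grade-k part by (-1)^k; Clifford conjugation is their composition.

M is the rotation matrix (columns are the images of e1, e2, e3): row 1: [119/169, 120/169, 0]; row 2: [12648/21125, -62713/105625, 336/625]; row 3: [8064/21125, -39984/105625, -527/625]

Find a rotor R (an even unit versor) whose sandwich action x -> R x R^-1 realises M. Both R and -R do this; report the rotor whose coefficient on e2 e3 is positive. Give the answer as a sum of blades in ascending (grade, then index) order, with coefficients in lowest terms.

Method: write R = a + b12*e1 e2 + b13*e1 e3 + b23*e2 e3 with a^2 + b12^2 + b13^2 + b23^2 = 1 (so R^-1 = ~R). Expanding the columns R e_j ~R gives tr M = 4a^2 - 1 and, from the antisymmetric part, M21 - M12 = -4a*b12, M13 - M31 = 4a*b13, M32 - M23 = -4a*b23.
Here tr M = -77401/105625, so a^2 = (1 + tr M)/4 = 7056/105625 and a = ±84/325. Taking a = 84/325: M21 - M12 = -2352/21125, M13 - M31 = -8064/21125, M32 - M23 = -96768/105625, giving b12 = 7/65, b13 = -24/65, b23 = 288/325, i.e. R = 84/325 + 7/65*e1 e2 - 24/65*e1 e3 + 288/325*e2 e3.
Its e2 e3 coefficient is already positive.
Answer: 84/325 + 7/65*e1 e2 - 24/65*e1 e3 + 288/325*e2 e3. Key observation: the double cover Spin(3) -> SO(3) sends R and -R to the same matrix (trace -77401/105625 here), so the stated sign of the e2 e3 coefficient is what selects one sheet.


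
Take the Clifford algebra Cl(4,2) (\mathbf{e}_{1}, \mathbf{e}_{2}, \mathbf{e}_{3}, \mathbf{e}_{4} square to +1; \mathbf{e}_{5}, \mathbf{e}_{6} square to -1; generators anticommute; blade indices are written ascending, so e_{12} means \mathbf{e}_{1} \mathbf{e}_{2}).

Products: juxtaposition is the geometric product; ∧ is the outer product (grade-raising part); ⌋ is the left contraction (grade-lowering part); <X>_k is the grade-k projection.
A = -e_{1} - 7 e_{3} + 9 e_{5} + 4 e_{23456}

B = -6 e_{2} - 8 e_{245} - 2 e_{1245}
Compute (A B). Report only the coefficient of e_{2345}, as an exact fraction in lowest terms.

step 1: 6 e_{12} - 42 e_{23} + 72 e_{24} + 54 e_{25} - 32 e_{36} - 18 e_{124} + 8 e_{136} + 2 e_{245} + 8 e_{1245} - 56 e_{2345} - 24 e_{3456} + 14 e_{12345}
Answer: -56


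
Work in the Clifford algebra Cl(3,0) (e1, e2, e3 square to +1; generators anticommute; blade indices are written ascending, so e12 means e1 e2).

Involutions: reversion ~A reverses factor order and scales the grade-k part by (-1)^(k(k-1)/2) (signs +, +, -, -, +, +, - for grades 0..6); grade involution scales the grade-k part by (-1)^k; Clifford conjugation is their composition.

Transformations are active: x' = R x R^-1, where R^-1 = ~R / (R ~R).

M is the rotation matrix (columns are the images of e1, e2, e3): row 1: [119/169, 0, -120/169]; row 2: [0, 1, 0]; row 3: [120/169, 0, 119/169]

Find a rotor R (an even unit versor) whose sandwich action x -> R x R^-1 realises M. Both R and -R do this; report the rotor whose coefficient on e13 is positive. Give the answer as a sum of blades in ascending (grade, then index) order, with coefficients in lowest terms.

Method: write R = a + b12*e12 + b13*e13 + b23*e23 with a^2 + b12^2 + b13^2 + b23^2 = 1 (so R^-1 = ~R). Expanding the columns R e_j ~R gives tr M = 4a^2 - 1 and, from the antisymmetric part, M21 - M12 = -4a*b12, M13 - M31 = 4a*b13, M32 - M23 = -4a*b23.
Here tr M = 407/169, so a^2 = (1 + tr M)/4 = 144/169 and a = ±12/13. Taking a = 12/13: M21 - M12 = 0, M13 - M31 = -240/169, M32 - M23 = 0, giving b12 = 0, b13 = -5/13, b23 = 0, i.e. R = 12/13 - 5/13*e13.
Its e13 coefficient is negative, so report the other preimage -R.
Answer: -12/13 + 5/13*e13. Why the constraint matters: R and -R act identically through the sandwich — M has trace 407/169 either way — so only the sign condition on e13 picks one of the two preimages.


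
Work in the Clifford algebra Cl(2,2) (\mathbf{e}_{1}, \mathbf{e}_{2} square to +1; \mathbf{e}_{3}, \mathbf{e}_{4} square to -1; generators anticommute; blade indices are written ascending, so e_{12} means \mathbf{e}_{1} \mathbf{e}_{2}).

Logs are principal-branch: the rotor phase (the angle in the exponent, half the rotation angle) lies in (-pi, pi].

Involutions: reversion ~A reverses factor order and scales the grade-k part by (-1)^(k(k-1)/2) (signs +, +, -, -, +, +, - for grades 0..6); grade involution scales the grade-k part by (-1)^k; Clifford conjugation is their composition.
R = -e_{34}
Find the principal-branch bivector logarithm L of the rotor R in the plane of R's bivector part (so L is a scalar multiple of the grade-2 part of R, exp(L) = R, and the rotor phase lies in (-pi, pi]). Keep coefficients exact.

The scalar part of R is 0, which pins the rotor phase on the principal branch; dividing the bivector part by the sine of that phase recovers the unit plane, and L is the phase times that plane.
Concretely: cos(phase) = 0 gives phase = ±\frac{\pi}{2}, and since phase/sin(phase) is even the sign is immaterial: L = (phase/sin(phase)) * <R>_2 = (\frac{\pi}{2}) * <R>_2.
Answer: - \frac{\pi}{2} e_{34}
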